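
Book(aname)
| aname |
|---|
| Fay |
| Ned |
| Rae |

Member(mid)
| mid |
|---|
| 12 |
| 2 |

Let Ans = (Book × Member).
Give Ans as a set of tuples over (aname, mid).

{(Fay, 12), (Fay, 2), (Ned, 12), (Ned, 2), (Rae, 12), (Rae, 2)}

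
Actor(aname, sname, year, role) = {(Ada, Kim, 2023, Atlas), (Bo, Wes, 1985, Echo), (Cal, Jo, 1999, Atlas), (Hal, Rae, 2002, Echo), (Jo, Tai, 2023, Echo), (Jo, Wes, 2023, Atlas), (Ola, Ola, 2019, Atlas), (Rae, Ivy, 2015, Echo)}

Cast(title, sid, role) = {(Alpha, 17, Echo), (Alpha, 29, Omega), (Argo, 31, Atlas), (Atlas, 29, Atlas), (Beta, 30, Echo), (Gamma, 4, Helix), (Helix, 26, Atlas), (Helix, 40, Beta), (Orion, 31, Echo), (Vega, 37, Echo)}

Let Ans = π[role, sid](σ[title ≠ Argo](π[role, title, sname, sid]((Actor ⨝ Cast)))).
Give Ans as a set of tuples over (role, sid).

Actor ⋈ Cast (natural join on role): {(Ada, Kim, 2023, Atlas, Argo, 31), (Ada, Kim, 2023, Atlas, Atlas, 29), (Ada, Kim, 2023, Atlas, Helix, 26), (Bo, Wes, 1985, Echo, Alpha, 17), (Bo, Wes, 1985, Echo, Beta, 30), (Bo, Wes, 1985, Echo, Orion, 31), (Bo, Wes, 1985, Echo, Vega, 37), (Cal, Jo, 1999, Atlas, Argo, 31), (Cal, Jo, 1999, Atlas, Atlas, 29), (Cal, Jo, 1999, Atlas, Helix, 26), (Hal, Rae, 2002, Echo, Alpha, 17), (Hal, Rae, 2002, Echo, Beta, 30), (Hal, Rae, 2002, Echo, Orion, 31), (Hal, Rae, 2002, Echo, Vega, 37), (Jo, Tai, 2023, Echo, Alpha, 17), (Jo, Tai, 2023, Echo, Beta, 30), (Jo, Tai, 2023, Echo, Orion, 31), (Jo, Tai, 2023, Echo, Vega, 37), (Jo, Wes, 2023, Atlas, Argo, 31), (Jo, Wes, 2023, Atlas, Atlas, 29), (Jo, Wes, 2023, Atlas, Helix, 26), (Ola, Ola, 2019, Atlas, Argo, 31), (Ola, Ola, 2019, Atlas, Atlas, 29), (Ola, Ola, 2019, Atlas, Helix, 26), (Rae, Ivy, 2015, Echo, Alpha, 17), (Rae, Ivy, 2015, Echo, Beta, 30), (Rae, Ivy, 2015, Echo, Orion, 31), (Rae, Ivy, 2015, Echo, Vega, 37)}
Projecting to role, title, sname, sid: {(Atlas, Argo, Jo, 31), (Atlas, Argo, Kim, 31), (Atlas, Argo, Ola, 31), (Atlas, Argo, Wes, 31), (Atlas, Atlas, Jo, 29), (Atlas, Atlas, Kim, 29), (Atlas, Atlas, Ola, 29), (Atlas, Atlas, Wes, 29), (Atlas, Helix, Jo, 26), (Atlas, Helix, Kim, 26), (Atlas, Helix, Ola, 26), (Atlas, Helix, Wes, 26), (Echo, Alpha, Ivy, 17), (Echo, Alpha, Rae, 17), (Echo, Alpha, Tai, 17), (Echo, Alpha, Wes, 17), (Echo, Beta, Ivy, 30), (Echo, Beta, Rae, 30), (Echo, Beta, Tai, 30), (Echo, Beta, Wes, 30), (Echo, Orion, Ivy, 31), (Echo, Orion, Rae, 31), (Echo, Orion, Tai, 31), (Echo, Orion, Wes, 31), (Echo, Vega, Ivy, 37), (Echo, Vega, Rae, 37), (Echo, Vega, Tai, 37), (Echo, Vega, Wes, 37)}
Filtering on title ≠ Argo leaves {(Atlas, Atlas, Jo, 29), (Atlas, Atlas, Kim, 29), (Atlas, Atlas, Ola, 29), (Atlas, Atlas, Wes, 29), (Atlas, Helix, Jo, 26), (Atlas, Helix, Kim, 26), (Atlas, Helix, Ola, 26), (Atlas, Helix, Wes, 26), (Echo, Alpha, Ivy, 17), (Echo, Alpha, Rae, 17), (Echo, Alpha, Tai, 17), (Echo, Alpha, Wes, 17), (Echo, Beta, Ivy, 30), (Echo, Beta, Rae, 30), (Echo, Beta, Tai, 30), (Echo, Beta, Wes, 30), (Echo, Orion, Ivy, 31), (Echo, Orion, Rae, 31), (Echo, Orion, Tai, 31), (Echo, Orion, Wes, 31), (Echo, Vega, Ivy, 37), (Echo, Vega, Rae, 37), (Echo, Vega, Tai, 37), (Echo, Vega, Wes, 37)}.
Projecting to role, sid (18 duplicate(s) eliminated): {(Atlas, 26), (Atlas, 29), (Echo, 17), (Echo, 30), (Echo, 31), (Echo, 37)}

{(Atlas, 26), (Atlas, 29), (Echo, 17), (Echo, 30), (Echo, 31), (Echo, 37)}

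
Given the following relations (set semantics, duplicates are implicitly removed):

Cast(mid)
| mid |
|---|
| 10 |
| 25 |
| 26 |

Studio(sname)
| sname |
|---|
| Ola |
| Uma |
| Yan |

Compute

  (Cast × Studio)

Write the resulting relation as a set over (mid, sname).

{(10, Ola), (10, Uma), (10, Yan), (25, Ola), (25, Uma), (25, Yan), (26, Ola), (26, Uma), (26, Yan)}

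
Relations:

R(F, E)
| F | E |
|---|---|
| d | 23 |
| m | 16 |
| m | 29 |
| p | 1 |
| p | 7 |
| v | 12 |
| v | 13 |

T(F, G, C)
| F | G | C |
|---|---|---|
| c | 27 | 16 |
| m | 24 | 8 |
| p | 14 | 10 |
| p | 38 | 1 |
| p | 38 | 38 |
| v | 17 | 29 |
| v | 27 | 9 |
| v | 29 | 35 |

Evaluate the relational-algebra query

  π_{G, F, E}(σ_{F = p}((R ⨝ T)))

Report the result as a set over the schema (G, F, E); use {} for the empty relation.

{(14, p, 1), (14, p, 7), (38, p, 1), (38, p, 7)}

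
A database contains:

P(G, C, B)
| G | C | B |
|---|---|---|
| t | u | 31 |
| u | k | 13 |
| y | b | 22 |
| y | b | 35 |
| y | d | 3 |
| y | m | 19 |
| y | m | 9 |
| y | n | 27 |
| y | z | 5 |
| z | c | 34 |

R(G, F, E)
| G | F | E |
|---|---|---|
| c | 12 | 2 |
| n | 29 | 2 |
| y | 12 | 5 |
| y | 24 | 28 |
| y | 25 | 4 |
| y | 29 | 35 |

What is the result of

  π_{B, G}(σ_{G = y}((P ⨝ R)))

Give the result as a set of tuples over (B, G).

Joining P and R on G yields {(y, b, 22, 12, 5), (y, b, 22, 24, 28), (y, b, 22, 25, 4), (y, b, 22, 29, 35), (y, b, 35, 12, 5), (y, b, 35, 24, 28), (y, b, 35, 25, 4), (y, b, 35, 29, 35), (y, d, 3, 12, 5), (y, d, 3, 24, 28), (y, d, 3, 25, 4), (y, d, 3, 29, 35), (y, m, 19, 12, 5), (y, m, 19, 24, 28), (y, m, 19, 25, 4), (y, m, 19, 29, 35), (y, m, 9, 12, 5), (y, m, 9, 24, 28), (y, m, 9, 25, 4), (y, m, 9, 29, 35), (y, n, 27, 12, 5), (y, n, 27, 24, 28), (y, n, 27, 25, 4), (y, n, 27, 29, 35), (y, z, 5, 12, 5), (y, z, 5, 24, 28), (y, z, 5, 25, 4), (y, z, 5, 29, 35)}.
σ[G = y]: keep tuples satisfying G = y → {(y, b, 22, 12, 5), (y, b, 22, 24, 28), (y, b, 22, 25, 4), (y, b, 22, 29, 35), (y, b, 35, 12, 5), (y, b, 35, 24, 28), (y, b, 35, 25, 4), (y, b, 35, 29, 35), (y, d, 3, 12, 5), (y, d, 3, 24, 28), (y, d, 3, 25, 4), (y, d, 3, 29, 35), (y, m, 19, 12, 5), (y, m, 19, 24, 28), (y, m, 19, 25, 4), (y, m, 19, 29, 35), (y, m, 9, 12, 5), (y, m, 9, 24, 28), (y, m, 9, 25, 4), (y, m, 9, 29, 35), (y, n, 27, 12, 5), (y, n, 27, 24, 28), (y, n, 27, 25, 4), (y, n, 27, 29, 35), (y, z, 5, 12, 5), (y, z, 5, 24, 28), (y, z, 5, 25, 4), (y, z, 5, 29, 35)}
Projecting to B, G (21 duplicate(s) eliminated): {(19, y), (22, y), (27, y), (3, y), (35, y), (5, y), (9, y)}

{(19, y), (22, y), (27, y), (3, y), (35, y), (5, y), (9, y)}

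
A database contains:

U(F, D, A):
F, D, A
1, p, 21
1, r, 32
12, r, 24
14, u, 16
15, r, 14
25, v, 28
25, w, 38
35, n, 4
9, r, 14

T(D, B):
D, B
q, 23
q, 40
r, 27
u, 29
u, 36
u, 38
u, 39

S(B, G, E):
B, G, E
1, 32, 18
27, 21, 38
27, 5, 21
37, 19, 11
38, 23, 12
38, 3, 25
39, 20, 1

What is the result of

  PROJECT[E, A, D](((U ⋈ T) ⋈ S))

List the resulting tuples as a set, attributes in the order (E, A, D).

{(1, 16, u), (12, 16, u), (21, 14, r), (21, 24, r), (21, 32, r), (25, 16, u), (38, 14, r), (38, 24, r), (38, 32, r)}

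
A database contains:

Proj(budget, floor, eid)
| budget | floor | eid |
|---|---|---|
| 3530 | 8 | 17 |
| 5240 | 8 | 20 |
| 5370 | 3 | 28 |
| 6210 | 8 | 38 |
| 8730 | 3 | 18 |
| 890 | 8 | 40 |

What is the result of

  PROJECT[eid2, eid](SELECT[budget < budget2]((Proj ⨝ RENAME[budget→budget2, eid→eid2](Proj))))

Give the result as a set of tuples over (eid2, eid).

ρ[budget→budget2, eid→eid2]: schema becomes (budget2, floor, eid2); tuples unchanged.
Proj ⋈ RENAME[budget→budget2, eid→eid2](Proj) (natural join on floor): {(3530, 8, 17, 3530, 17), (3530, 8, 17, 5240, 20), (3530, 8, 17, 6210, 38), (3530, 8, 17, 890, 40), (5240, 8, 20, 3530, 17), (5240, 8, 20, 5240, 20), (5240, 8, 20, 6210, 38), (5240, 8, 20, 890, 40), (5370, 3, 28, 5370, 28), (5370, 3, 28, 8730, 18), (6210, 8, 38, 3530, 17), (6210, 8, 38, 5240, 20), (6210, 8, 38, 6210, 38), (6210, 8, 38, 890, 40), (8730, 3, 18, 5370, 28), (8730, 3, 18, 8730, 18), (890, 8, 40, 3530, 17), (890, 8, 40, 5240, 20), (890, 8, 40, 6210, 38), (890, 8, 40, 890, 40)}
Filtering on budget < budget2 leaves {(3530, 8, 17, 5240, 20), (3530, 8, 17, 6210, 38), (5240, 8, 20, 6210, 38), (5370, 3, 28, 8730, 18), (890, 8, 40, 3530, 17), (890, 8, 40, 5240, 20), (890, 8, 40, 6210, 38)}.
π_{eid2, eid} gives {(17, 40), (18, 28), (20, 17), (20, 40), (38, 17), (38, 20), (38, 40)}.

{(17, 40), (18, 28), (20, 17), (20, 40), (38, 17), (38, 20), (38, 40)}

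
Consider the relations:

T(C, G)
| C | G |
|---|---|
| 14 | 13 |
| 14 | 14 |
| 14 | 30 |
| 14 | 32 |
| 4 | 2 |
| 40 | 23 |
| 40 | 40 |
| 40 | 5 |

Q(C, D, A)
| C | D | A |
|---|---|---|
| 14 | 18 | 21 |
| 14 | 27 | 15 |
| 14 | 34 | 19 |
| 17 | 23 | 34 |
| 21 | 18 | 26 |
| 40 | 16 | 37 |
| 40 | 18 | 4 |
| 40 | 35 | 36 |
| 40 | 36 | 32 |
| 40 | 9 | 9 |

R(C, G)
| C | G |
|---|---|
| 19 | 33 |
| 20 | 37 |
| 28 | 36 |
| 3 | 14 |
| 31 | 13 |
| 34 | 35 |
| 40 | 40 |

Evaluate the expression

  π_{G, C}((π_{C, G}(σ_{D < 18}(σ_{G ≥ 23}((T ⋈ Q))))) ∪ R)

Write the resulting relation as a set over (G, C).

{(13, 31), (14, 3), (23, 40), (33, 19), (35, 34), (36, 28), (37, 20), (40, 40)}

T ⋈ Q (natural join on C): {(14, 13, 18, 21), (14, 13, 27, 15), (14, 13, 34, 19), (14, 14, 18, 21), (14, 14, 27, 15), (14, 14, 34, 19), (14, 30, 18, 21), (14, 30, 27, 15), (14, 30, 34, 19), (14, 32, 18, 21), (14, 32, 27, 15), (14, 32, 34, 19), (40, 23, 16, 37), (40, 23, 18, 4), (40, 23, 35, 36), (40, 23, 36, 32), (40, 23, 9, 9), (40, 40, 16, 37), (40, 40, 18, 4), (40, 40, 35, 36), (40, 40, 36, 32), (40, 40, 9, 9), (40, 5, 16, 37), (40, 5, 18, 4), (40, 5, 35, 36), (40, 5, 36, 32), (40, 5, 9, 9)}
σ[G ≥ 23]: keep tuples satisfying G ≥ 23 → {(14, 30, 18, 21), (14, 30, 27, 15), (14, 30, 34, 19), (14, 32, 18, 21), (14, 32, 27, 15), (14, 32, 34, 19), (40, 23, 16, 37), (40, 23, 18, 4), (40, 23, 35, 36), (40, 23, 36, 32), (40, 23, 9, 9), (40, 40, 16, 37), (40, 40, 18, 4), (40, 40, 35, 36), (40, 40, 36, 32), (40, 40, 9, 9)}
σ[D < 18]: keep tuples satisfying D < 18 → {(40, 23, 16, 37), (40, 23, 9, 9), (40, 40, 16, 37), (40, 40, 9, 9)}
Keep only column(s) C, G (2 duplicate(s) eliminated): {(40, 23), (40, 40)}
Taking the union: {(19, 33), (20, 37), (28, 36), (3, 14), (31, 13), (34, 35), (40, 23), (40, 40)}
Keep only column(s) G, C: {(13, 31), (14, 3), (23, 40), (33, 19), (35, 34), (36, 28), (37, 20), (40, 40)}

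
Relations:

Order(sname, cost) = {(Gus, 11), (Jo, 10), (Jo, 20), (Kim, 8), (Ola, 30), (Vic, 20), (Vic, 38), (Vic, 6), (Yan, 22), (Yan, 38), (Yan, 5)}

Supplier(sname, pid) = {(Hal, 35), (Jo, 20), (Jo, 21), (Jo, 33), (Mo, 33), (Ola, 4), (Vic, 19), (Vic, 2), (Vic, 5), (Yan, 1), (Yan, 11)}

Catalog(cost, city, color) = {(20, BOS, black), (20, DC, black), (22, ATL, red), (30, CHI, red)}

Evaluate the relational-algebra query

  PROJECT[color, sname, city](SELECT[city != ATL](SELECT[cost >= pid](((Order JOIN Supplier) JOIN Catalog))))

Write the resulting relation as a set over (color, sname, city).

Joining Order and Supplier on sname yields {(Jo, 10, 20), (Jo, 10, 21), (Jo, 10, 33), (Jo, 20, 20), (Jo, 20, 21), (Jo, 20, 33), (Ola, 30, 4), (Vic, 20, 19), (Vic, 20, 2), (Vic, 20, 5), (Vic, 38, 19), (Vic, 38, 2), (Vic, 38, 5), (Vic, 6, 19), (Vic, 6, 2), (Vic, 6, 5), (Yan, 22, 1), (Yan, 22, 11), (Yan, 38, 1), (Yan, 38, 11), (Yan, 5, 1), (Yan, 5, 11)}.
Joining (Order JOIN Supplier) and Catalog on cost yields {(Jo, 20, 20, BOS, black), (Jo, 20, 20, DC, black), (Jo, 20, 21, BOS, black), (Jo, 20, 21, DC, black), (Jo, 20, 33, BOS, black), (Jo, 20, 33, DC, black), (Ola, 30, 4, CHI, red), (Vic, 20, 19, BOS, black), (Vic, 20, 19, DC, black), (Vic, 20, 2, BOS, black), (Vic, 20, 2, DC, black), (Vic, 20, 5, BOS, black), (Vic, 20, 5, DC, black), (Yan, 22, 1, ATL, red), (Yan, 22, 11, ATL, red)}.
σ[cost >= pid]: keep tuples satisfying cost >= pid → {(Jo, 20, 20, BOS, black), (Jo, 20, 20, DC, black), (Ola, 30, 4, CHI, red), (Vic, 20, 19, BOS, black), (Vic, 20, 19, DC, black), (Vic, 20, 2, BOS, black), (Vic, 20, 2, DC, black), (Vic, 20, 5, BOS, black), (Vic, 20, 5, DC, black), (Yan, 22, 1, ATL, red), (Yan, 22, 11, ATL, red)}
σ[city != ATL]: keep tuples satisfying city != ATL → {(Jo, 20, 20, BOS, black), (Jo, 20, 20, DC, black), (Ola, 30, 4, CHI, red), (Vic, 20, 19, BOS, black), (Vic, 20, 19, DC, black), (Vic, 20, 2, BOS, black), (Vic, 20, 2, DC, black), (Vic, 20, 5, BOS, black), (Vic, 20, 5, DC, black)}
π_{color, sname, city} gives {(black, Jo, BOS), (black, Jo, DC), (black, Vic, BOS), (black, Vic, DC), (red, Ola, CHI)} (4 duplicate(s) eliminated).

{(black, Jo, BOS), (black, Jo, DC), (black, Vic, BOS), (black, Vic, DC), (red, Ola, CHI)}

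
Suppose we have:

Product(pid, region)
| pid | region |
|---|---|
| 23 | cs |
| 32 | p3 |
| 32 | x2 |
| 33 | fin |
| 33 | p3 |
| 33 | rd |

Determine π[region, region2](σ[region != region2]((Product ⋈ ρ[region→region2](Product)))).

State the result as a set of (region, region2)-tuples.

ρ[region→region2]: schema becomes (pid, region2); tuples unchanged.
Product ⋈ ρ[region→region2](Product) (natural join on pid): {(23, cs, cs), (32, p3, p3), (32, p3, x2), (32, x2, p3), (32, x2, x2), (33, fin, fin), (33, fin, p3), (33, fin, rd), (33, p3, fin), (33, p3, p3), (33, p3, rd), (33, rd, fin), (33, rd, p3), (33, rd, rd)}
Selection region != region2: {(32, p3, x2), (32, x2, p3), (33, fin, p3), (33, fin, rd), (33, p3, fin), (33, p3, rd), (33, rd, fin), (33, rd, p3)}
Keep only column(s) region, region2: {(fin, p3), (fin, rd), (p3, fin), (p3, rd), (p3, x2), (rd, fin), (rd, p3), (x2, p3)}

{(fin, p3), (fin, rd), (p3, fin), (p3, rd), (p3, x2), (rd, fin), (rd, p3), (x2, p3)}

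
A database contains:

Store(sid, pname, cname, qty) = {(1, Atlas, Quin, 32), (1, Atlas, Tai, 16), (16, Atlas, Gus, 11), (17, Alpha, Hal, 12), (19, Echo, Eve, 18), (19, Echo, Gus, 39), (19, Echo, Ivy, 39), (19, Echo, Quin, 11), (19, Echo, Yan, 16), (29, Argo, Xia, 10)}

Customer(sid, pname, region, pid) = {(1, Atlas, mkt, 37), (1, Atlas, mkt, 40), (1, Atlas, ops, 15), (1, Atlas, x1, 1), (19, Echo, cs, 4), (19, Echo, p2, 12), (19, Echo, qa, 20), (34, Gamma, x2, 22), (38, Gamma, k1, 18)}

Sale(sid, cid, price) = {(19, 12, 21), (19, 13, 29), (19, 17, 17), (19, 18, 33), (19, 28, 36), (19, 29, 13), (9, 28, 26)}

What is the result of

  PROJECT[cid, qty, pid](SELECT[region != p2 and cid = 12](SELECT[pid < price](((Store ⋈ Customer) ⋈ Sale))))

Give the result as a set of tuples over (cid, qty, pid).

{(12, 11, 20), (12, 11, 4), (12, 16, 20), (12, 16, 4), (12, 18, 20), (12, 18, 4), (12, 39, 20), (12, 39, 4)}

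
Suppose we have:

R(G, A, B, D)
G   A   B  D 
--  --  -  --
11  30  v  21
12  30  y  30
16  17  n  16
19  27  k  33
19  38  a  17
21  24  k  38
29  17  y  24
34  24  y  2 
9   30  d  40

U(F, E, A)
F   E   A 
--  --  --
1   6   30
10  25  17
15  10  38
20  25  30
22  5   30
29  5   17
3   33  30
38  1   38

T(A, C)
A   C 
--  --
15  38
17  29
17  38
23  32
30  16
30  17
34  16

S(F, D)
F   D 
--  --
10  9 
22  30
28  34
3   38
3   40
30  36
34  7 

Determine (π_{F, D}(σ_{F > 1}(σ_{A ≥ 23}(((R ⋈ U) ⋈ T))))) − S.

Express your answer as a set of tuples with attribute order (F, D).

{(20, 21), (20, 30), (20, 40), (22, 21), (22, 40), (3, 21), (3, 30)}

Joining R and U on A yields {(11, 30, v, 21, 1, 6), (11, 30, v, 21, 20, 25), (11, 30, v, 21, 22, 5), (11, 30, v, 21, 3, 33), (12, 30, y, 30, 1, 6), (12, 30, y, 30, 20, 25), (12, 30, y, 30, 22, 5), (12, 30, y, 30, 3, 33), (16, 17, n, 16, 10, 25), (16, 17, n, 16, 29, 5), (19, 38, a, 17, 15, 10), (19, 38, a, 17, 38, 1), (29, 17, y, 24, 10, 25), (29, 17, y, 24, 29, 5), (9, 30, d, 40, 1, 6), (9, 30, d, 40, 20, 25), (9, 30, d, 40, 22, 5), (9, 30, d, 40, 3, 33)}.
Joining (R ⋈ U) and T on A yields {(11, 30, v, 21, 1, 6, 16), (11, 30, v, 21, 1, 6, 17), (11, 30, v, 21, 20, 25, 16), (11, 30, v, 21, 20, 25, 17), (11, 30, v, 21, 22, 5, 16), (11, 30, v, 21, 22, 5, 17), (11, 30, v, 21, 3, 33, 16), (11, 30, v, 21, 3, 33, 17), (12, 30, y, 30, 1, 6, 16), (12, 30, y, 30, 1, 6, 17), (12, 30, y, 30, 20, 25, 16), (12, 30, y, 30, 20, 25, 17), (12, 30, y, 30, 22, 5, 16), (12, 30, y, 30, 22, 5, 17), (12, 30, y, 30, 3, 33, 16), (12, 30, y, 30, 3, 33, 17), (16, 17, n, 16, 10, 25, 29), (16, 17, n, 16, 10, 25, 38), (16, 17, n, 16, 29, 5, 29), (16, 17, n, 16, 29, 5, 38), (29, 17, y, 24, 10, 25, 29), (29, 17, y, 24, 10, 25, 38), (29, 17, y, 24, 29, 5, 29), (29, 17, y, 24, 29, 5, 38), (9, 30, d, 40, 1, 6, 16), (9, 30, d, 40, 1, 6, 17), (9, 30, d, 40, 20, 25, 16), (9, 30, d, 40, 20, 25, 17), (9, 30, d, 40, 22, 5, 16), (9, 30, d, 40, 22, 5, 17), (9, 30, d, 40, 3, 33, 16), (9, 30, d, 40, 3, 33, 17)}.
σ[A ≥ 23]: keep tuples satisfying A ≥ 23 → {(11, 30, v, 21, 1, 6, 16), (11, 30, v, 21, 1, 6, 17), (11, 30, v, 21, 20, 25, 16), (11, 30, v, 21, 20, 25, 17), (11, 30, v, 21, 22, 5, 16), (11, 30, v, 21, 22, 5, 17), (11, 30, v, 21, 3, 33, 16), (11, 30, v, 21, 3, 33, 17), (12, 30, y, 30, 1, 6, 16), (12, 30, y, 30, 1, 6, 17), (12, 30, y, 30, 20, 25, 16), (12, 30, y, 30, 20, 25, 17), (12, 30, y, 30, 22, 5, 16), (12, 30, y, 30, 22, 5, 17), (12, 30, y, 30, 3, 33, 16), (12, 30, y, 30, 3, 33, 17), (9, 30, d, 40, 1, 6, 16), (9, 30, d, 40, 1, 6, 17), (9, 30, d, 40, 20, 25, 16), (9, 30, d, 40, 20, 25, 17), (9, 30, d, 40, 22, 5, 16), (9, 30, d, 40, 22, 5, 17), (9, 30, d, 40, 3, 33, 16), (9, 30, d, 40, 3, 33, 17)}
σ[F > 1]: keep tuples satisfying F > 1 → {(11, 30, v, 21, 20, 25, 16), (11, 30, v, 21, 20, 25, 17), (11, 30, v, 21, 22, 5, 16), (11, 30, v, 21, 22, 5, 17), (11, 30, v, 21, 3, 33, 16), (11, 30, v, 21, 3, 33, 17), (12, 30, y, 30, 20, 25, 16), (12, 30, y, 30, 20, 25, 17), (12, 30, y, 30, 22, 5, 16), (12, 30, y, 30, 22, 5, 17), (12, 30, y, 30, 3, 33, 16), (12, 30, y, 30, 3, 33, 17), (9, 30, d, 40, 20, 25, 16), (9, 30, d, 40, 20, 25, 17), (9, 30, d, 40, 22, 5, 16), (9, 30, d, 40, 22, 5, 17), (9, 30, d, 40, 3, 33, 16), (9, 30, d, 40, 3, 33, 17)}
Keep only column(s) F, D (9 duplicate(s) eliminated): {(20, 21), (20, 30), (20, 40), (22, 21), (22, 30), (22, 40), (3, 21), (3, 30), (3, 40)}
Taking the difference: {(20, 21), (20, 30), (20, 40), (22, 21), (22, 40), (3, 21), (3, 30)}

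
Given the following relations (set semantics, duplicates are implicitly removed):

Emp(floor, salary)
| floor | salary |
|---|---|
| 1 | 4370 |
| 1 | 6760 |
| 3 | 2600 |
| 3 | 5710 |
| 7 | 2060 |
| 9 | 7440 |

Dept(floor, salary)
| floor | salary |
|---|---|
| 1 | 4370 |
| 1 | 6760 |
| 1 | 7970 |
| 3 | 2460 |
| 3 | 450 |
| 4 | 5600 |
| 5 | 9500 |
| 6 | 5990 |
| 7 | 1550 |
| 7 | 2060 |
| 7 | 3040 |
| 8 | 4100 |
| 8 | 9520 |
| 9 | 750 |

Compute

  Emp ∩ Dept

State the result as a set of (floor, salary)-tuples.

{(1, 4370), (1, 6760), (7, 2060)}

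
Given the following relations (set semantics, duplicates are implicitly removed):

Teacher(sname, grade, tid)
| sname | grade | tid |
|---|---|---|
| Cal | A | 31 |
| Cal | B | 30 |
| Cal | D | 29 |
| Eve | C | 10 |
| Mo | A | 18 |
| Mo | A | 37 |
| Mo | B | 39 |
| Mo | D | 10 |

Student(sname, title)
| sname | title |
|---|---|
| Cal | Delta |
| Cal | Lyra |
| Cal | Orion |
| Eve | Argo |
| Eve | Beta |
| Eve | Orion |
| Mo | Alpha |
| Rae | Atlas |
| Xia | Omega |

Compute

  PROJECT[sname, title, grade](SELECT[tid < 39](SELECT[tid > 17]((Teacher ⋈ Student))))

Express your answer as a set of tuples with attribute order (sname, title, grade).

Natural join on sname: {(Cal, A, 31, Delta), (Cal, A, 31, Lyra), (Cal, A, 31, Orion), (Cal, B, 30, Delta), (Cal, B, 30, Lyra), (Cal, B, 30, Orion), (Cal, D, 29, Delta), (Cal, D, 29, Lyra), (Cal, D, 29, Orion), (Eve, C, 10, Argo), (Eve, C, 10, Beta), (Eve, C, 10, Orion), (Mo, A, 18, Alpha), (Mo, A, 37, Alpha), (Mo, B, 39, Alpha), (Mo, D, 10, Alpha)}
Selection tid > 17: {(Cal, A, 31, Delta), (Cal, A, 31, Lyra), (Cal, A, 31, Orion), (Cal, B, 30, Delta), (Cal, B, 30, Lyra), (Cal, B, 30, Orion), (Cal, D, 29, Delta), (Cal, D, 29, Lyra), (Cal, D, 29, Orion), (Mo, A, 18, Alpha), (Mo, A, 37, Alpha), (Mo, B, 39, Alpha)}
Selection tid < 39: {(Cal, A, 31, Delta), (Cal, A, 31, Lyra), (Cal, A, 31, Orion), (Cal, B, 30, Delta), (Cal, B, 30, Lyra), (Cal, B, 30, Orion), (Cal, D, 29, Delta), (Cal, D, 29, Lyra), (Cal, D, 29, Orion), (Mo, A, 18, Alpha), (Mo, A, 37, Alpha)}
Keep only column(s) sname, title, grade (1 duplicate(s) eliminated): {(Cal, Delta, A), (Cal, Delta, B), (Cal, Delta, D), (Cal, Lyra, A), (Cal, Lyra, B), (Cal, Lyra, D), (Cal, Orion, A), (Cal, Orion, B), (Cal, Orion, D), (Mo, Alpha, A)}

{(Cal, Delta, A), (Cal, Delta, B), (Cal, Delta, D), (Cal, Lyra, A), (Cal, Lyra, B), (Cal, Lyra, D), (Cal, Orion, A), (Cal, Orion, B), (Cal, Orion, D), (Mo, Alpha, A)}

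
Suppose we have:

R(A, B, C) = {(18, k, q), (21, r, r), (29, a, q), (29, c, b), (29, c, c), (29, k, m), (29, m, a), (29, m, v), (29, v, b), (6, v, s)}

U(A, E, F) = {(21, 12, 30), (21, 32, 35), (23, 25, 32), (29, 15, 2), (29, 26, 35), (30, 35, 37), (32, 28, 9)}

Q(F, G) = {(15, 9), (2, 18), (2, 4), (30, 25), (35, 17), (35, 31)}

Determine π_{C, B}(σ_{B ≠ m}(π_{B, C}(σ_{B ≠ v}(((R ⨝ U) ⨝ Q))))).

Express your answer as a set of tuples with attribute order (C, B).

{(b, c), (c, c), (m, k), (q, a), (r, r)}

R ⋈ U (natural join on A): {(21, r, r, 12, 30), (21, r, r, 32, 35), (29, a, q, 15, 2), (29, a, q, 26, 35), (29, c, b, 15, 2), (29, c, b, 26, 35), (29, c, c, 15, 2), (29, c, c, 26, 35), (29, k, m, 15, 2), (29, k, m, 26, 35), (29, m, a, 15, 2), (29, m, a, 26, 35), (29, m, v, 15, 2), (29, m, v, 26, 35), (29, v, b, 15, 2), (29, v, b, 26, 35)}
(R ⨝ U) ⋈ Q (natural join on F): {(21, r, r, 12, 30, 25), (21, r, r, 32, 35, 17), (21, r, r, 32, 35, 31), (29, a, q, 15, 2, 18), (29, a, q, 15, 2, 4), (29, a, q, 26, 35, 17), (29, a, q, 26, 35, 31), (29, c, b, 15, 2, 18), (29, c, b, 15, 2, 4), (29, c, b, 26, 35, 17), (29, c, b, 26, 35, 31), (29, c, c, 15, 2, 18), (29, c, c, 15, 2, 4), (29, c, c, 26, 35, 17), (29, c, c, 26, 35, 31), (29, k, m, 15, 2, 18), (29, k, m, 15, 2, 4), (29, k, m, 26, 35, 17), (29, k, m, 26, 35, 31), (29, m, a, 15, 2, 18), (29, m, a, 15, 2, 4), (29, m, a, 26, 35, 17), (29, m, a, 26, 35, 31), (29, m, v, 15, 2, 18), (29, m, v, 15, 2, 4), (29, m, v, 26, 35, 17), (29, m, v, 26, 35, 31), (29, v, b, 15, 2, 18), (29, v, b, 15, 2, 4), (29, v, b, 26, 35, 17), (29, v, b, 26, 35, 31)}
σ[B ≠ v]: keep tuples satisfying B ≠ v → {(21, r, r, 12, 30, 25), (21, r, r, 32, 35, 17), (21, r, r, 32, 35, 31), (29, a, q, 15, 2, 18), (29, a, q, 15, 2, 4), (29, a, q, 26, 35, 17), (29, a, q, 26, 35, 31), (29, c, b, 15, 2, 18), (29, c, b, 15, 2, 4), (29, c, b, 26, 35, 17), (29, c, b, 26, 35, 31), (29, c, c, 15, 2, 18), (29, c, c, 15, 2, 4), (29, c, c, 26, 35, 17), (29, c, c, 26, 35, 31), (29, k, m, 15, 2, 18), (29, k, m, 15, 2, 4), (29, k, m, 26, 35, 17), (29, k, m, 26, 35, 31), (29, m, a, 15, 2, 18), (29, m, a, 15, 2, 4), (29, m, a, 26, 35, 17), (29, m, a, 26, 35, 31), (29, m, v, 15, 2, 18), (29, m, v, 15, 2, 4), (29, m, v, 26, 35, 17), (29, m, v, 26, 35, 31)}
π[B, C]: project onto (B, C) (20 duplicate(s) eliminated) → {(a, q), (c, b), (c, c), (k, m), (m, a), (m, v), (r, r)}
σ[B ≠ m]: keep tuples satisfying B ≠ m → {(a, q), (c, b), (c, c), (k, m), (r, r)}
π[C, B]: project onto (C, B) → {(b, c), (c, c), (m, k), (q, a), (r, r)}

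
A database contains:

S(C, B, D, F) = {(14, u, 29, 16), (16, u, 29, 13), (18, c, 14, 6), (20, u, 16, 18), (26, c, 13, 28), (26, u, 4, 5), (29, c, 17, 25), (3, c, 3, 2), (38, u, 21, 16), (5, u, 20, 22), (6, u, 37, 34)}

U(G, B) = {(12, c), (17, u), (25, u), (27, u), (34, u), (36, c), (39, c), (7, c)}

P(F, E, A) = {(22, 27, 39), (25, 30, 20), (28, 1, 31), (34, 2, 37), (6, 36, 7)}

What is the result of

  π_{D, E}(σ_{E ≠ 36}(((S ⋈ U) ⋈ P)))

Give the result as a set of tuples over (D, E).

{(13, 1), (17, 30), (20, 27), (37, 2)}

S ⋈ U (natural join on B): {(14, u, 29, 16, 17), (14, u, 29, 16, 25), (14, u, 29, 16, 27), (14, u, 29, 16, 34), (16, u, 29, 13, 17), (16, u, 29, 13, 25), (16, u, 29, 13, 27), (16, u, 29, 13, 34), (18, c, 14, 6, 12), (18, c, 14, 6, 36), (18, c, 14, 6, 39), (18, c, 14, 6, 7), (20, u, 16, 18, 17), (20, u, 16, 18, 25), (20, u, 16, 18, 27), (20, u, 16, 18, 34), (26, c, 13, 28, 12), (26, c, 13, 28, 36), (26, c, 13, 28, 39), (26, c, 13, 28, 7), (26, u, 4, 5, 17), (26, u, 4, 5, 25), (26, u, 4, 5, 27), (26, u, 4, 5, 34), (29, c, 17, 25, 12), (29, c, 17, 25, 36), (29, c, 17, 25, 39), (29, c, 17, 25, 7), (3, c, 3, 2, 12), (3, c, 3, 2, 36), (3, c, 3, 2, 39), (3, c, 3, 2, 7), (38, u, 21, 16, 17), (38, u, 21, 16, 25), (38, u, 21, 16, 27), (38, u, 21, 16, 34), (5, u, 20, 22, 17), (5, u, 20, 22, 25), (5, u, 20, 22, 27), (5, u, 20, 22, 34), (6, u, 37, 34, 17), (6, u, 37, 34, 25), (6, u, 37, 34, 27), (6, u, 37, 34, 34)}
(S ⋈ U) ⋈ P (natural join on F): {(18, c, 14, 6, 12, 36, 7), (18, c, 14, 6, 36, 36, 7), (18, c, 14, 6, 39, 36, 7), (18, c, 14, 6, 7, 36, 7), (26, c, 13, 28, 12, 1, 31), (26, c, 13, 28, 36, 1, 31), (26, c, 13, 28, 39, 1, 31), (26, c, 13, 28, 7, 1, 31), (29, c, 17, 25, 12, 30, 20), (29, c, 17, 25, 36, 30, 20), (29, c, 17, 25, 39, 30, 20), (29, c, 17, 25, 7, 30, 20), (5, u, 20, 22, 17, 27, 39), (5, u, 20, 22, 25, 27, 39), (5, u, 20, 22, 27, 27, 39), (5, u, 20, 22, 34, 27, 39), (6, u, 37, 34, 17, 2, 37), (6, u, 37, 34, 25, 2, 37), (6, u, 37, 34, 27, 2, 37), (6, u, 37, 34, 34, 2, 37)}
Filtering on E ≠ 36 leaves {(26, c, 13, 28, 12, 1, 31), (26, c, 13, 28, 36, 1, 31), (26, c, 13, 28, 39, 1, 31), (26, c, 13, 28, 7, 1, 31), (29, c, 17, 25, 12, 30, 20), (29, c, 17, 25, 36, 30, 20), (29, c, 17, 25, 39, 30, 20), (29, c, 17, 25, 7, 30, 20), (5, u, 20, 22, 17, 27, 39), (5, u, 20, 22, 25, 27, 39), (5, u, 20, 22, 27, 27, 39), (5, u, 20, 22, 34, 27, 39), (6, u, 37, 34, 17, 2, 37), (6, u, 37, 34, 25, 2, 37), (6, u, 37, 34, 27, 2, 37), (6, u, 37, 34, 34, 2, 37)}.
Keep only column(s) D, E (12 duplicate(s) eliminated): {(13, 1), (17, 30), (20, 27), (37, 2)}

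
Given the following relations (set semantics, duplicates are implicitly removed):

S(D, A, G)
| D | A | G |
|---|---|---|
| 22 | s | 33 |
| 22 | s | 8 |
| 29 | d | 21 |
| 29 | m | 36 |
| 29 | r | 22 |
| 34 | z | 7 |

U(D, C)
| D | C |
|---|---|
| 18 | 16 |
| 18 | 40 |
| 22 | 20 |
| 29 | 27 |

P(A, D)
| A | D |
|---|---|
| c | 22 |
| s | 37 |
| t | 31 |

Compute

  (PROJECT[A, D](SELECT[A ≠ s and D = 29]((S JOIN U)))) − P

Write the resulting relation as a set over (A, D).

S ⋈ U (natural join on D): {(22, s, 33, 20), (22, s, 8, 20), (29, d, 21, 27), (29, m, 36, 27), (29, r, 22, 27)}
Filtering on A ≠ s and D = 29 leaves {(29, d, 21, 27), (29, m, 36, 27), (29, r, 22, 27)}.
π[A, D]: project onto (A, D) → {(d, 29), (m, 29), (r, 29)}
Difference: {(d, 29), (m, 29), (r, 29)} with {(c, 22), (s, 37), (t, 31)} → {(d, 29), (m, 29), (r, 29)}

{(d, 29), (m, 29), (r, 29)}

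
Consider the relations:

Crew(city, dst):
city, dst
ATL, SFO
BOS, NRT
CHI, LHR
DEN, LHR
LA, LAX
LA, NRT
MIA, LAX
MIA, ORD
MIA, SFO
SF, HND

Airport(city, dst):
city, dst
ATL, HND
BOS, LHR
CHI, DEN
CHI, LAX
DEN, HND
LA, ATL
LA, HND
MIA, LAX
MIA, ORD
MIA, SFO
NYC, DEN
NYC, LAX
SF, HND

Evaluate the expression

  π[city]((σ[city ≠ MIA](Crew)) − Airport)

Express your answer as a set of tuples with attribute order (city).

{ATL, BOS, CHI, DEN, LA}

Filtering on city ≠ MIA leaves {(ATL, SFO), (BOS, NRT), (CHI, LHR), (DEN, LHR), (LA, LAX), (LA, NRT), (SF, HND)}.
Taking the difference: {(ATL, SFO), (BOS, NRT), (CHI, LHR), (DEN, LHR), (LA, LAX), (LA, NRT)}
Keep only column(s) city (1 duplicate(s) eliminated): {ATL, BOS, CHI, DEN, LA}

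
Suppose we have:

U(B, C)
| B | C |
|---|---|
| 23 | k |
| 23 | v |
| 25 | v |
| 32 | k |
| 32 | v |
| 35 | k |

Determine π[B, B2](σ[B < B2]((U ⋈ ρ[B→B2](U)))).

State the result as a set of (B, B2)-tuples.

ρ[B→B2]: schema becomes (B2, C); tuples unchanged.
Joining U and ρ[B→B2](U) on C yields {(23, k, 23), (23, k, 32), (23, k, 35), (23, v, 23), (23, v, 25), (23, v, 32), (25, v, 23), (25, v, 25), (25, v, 32), (32, k, 23), (32, k, 32), (32, k, 35), (32, v, 23), (32, v, 25), (32, v, 32), (35, k, 23), (35, k, 32), (35, k, 35)}.
σ[B < B2]: keep tuples satisfying B < B2 → {(23, k, 32), (23, k, 35), (23, v, 25), (23, v, 32), (25, v, 32), (32, k, 35)}
Keep only column(s) B, B2 (1 duplicate(s) eliminated): {(23, 25), (23, 32), (23, 35), (25, 32), (32, 35)}

{(23, 25), (23, 32), (23, 35), (25, 32), (32, 35)}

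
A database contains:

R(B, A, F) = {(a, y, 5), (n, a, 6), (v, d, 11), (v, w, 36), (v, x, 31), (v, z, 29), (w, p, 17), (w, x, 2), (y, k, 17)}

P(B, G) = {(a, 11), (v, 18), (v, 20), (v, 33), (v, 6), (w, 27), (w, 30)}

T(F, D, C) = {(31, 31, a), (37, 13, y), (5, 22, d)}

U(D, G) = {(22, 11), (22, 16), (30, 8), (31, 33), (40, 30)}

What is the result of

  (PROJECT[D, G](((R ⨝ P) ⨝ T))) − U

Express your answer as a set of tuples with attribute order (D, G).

Joining R and P on B yields {(a, y, 5, 11), (v, d, 11, 18), (v, d, 11, 20), (v, d, 11, 33), (v, d, 11, 6), (v, w, 36, 18), (v, w, 36, 20), (v, w, 36, 33), (v, w, 36, 6), (v, x, 31, 18), (v, x, 31, 20), (v, x, 31, 33), (v, x, 31, 6), (v, z, 29, 18), (v, z, 29, 20), (v, z, 29, 33), (v, z, 29, 6), (w, p, 17, 27), (w, p, 17, 30), (w, x, 2, 27), (w, x, 2, 30)}.
Joining (R ⨝ P) and T on F yields {(a, y, 5, 11, 22, d), (v, x, 31, 18, 31, a), (v, x, 31, 20, 31, a), (v, x, 31, 33, 31, a), (v, x, 31, 6, 31, a)}.
Projecting to D, G: {(22, 11), (31, 18), (31, 20), (31, 33), (31, 6)}
Taking the difference: {(31, 18), (31, 20), (31, 6)}

{(31, 18), (31, 20), (31, 6)}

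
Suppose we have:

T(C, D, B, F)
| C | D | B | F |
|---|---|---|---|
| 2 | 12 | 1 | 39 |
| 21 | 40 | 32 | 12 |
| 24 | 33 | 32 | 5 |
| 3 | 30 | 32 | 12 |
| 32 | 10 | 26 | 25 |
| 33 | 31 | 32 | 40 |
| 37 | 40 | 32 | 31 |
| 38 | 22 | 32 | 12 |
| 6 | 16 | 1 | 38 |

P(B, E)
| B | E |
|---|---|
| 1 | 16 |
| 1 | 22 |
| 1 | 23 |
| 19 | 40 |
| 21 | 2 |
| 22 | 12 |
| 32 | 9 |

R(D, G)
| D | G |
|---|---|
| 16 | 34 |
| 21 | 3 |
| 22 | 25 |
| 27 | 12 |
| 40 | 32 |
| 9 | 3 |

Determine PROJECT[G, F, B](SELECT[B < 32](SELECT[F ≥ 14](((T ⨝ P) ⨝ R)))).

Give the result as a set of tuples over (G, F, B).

{(34, 38, 1)}

T ⋈ P (natural join on B): {(2, 12, 1, 39, 16), (2, 12, 1, 39, 22), (2, 12, 1, 39, 23), (21, 40, 32, 12, 9), (24, 33, 32, 5, 9), (3, 30, 32, 12, 9), (33, 31, 32, 40, 9), (37, 40, 32, 31, 9), (38, 22, 32, 12, 9), (6, 16, 1, 38, 16), (6, 16, 1, 38, 22), (6, 16, 1, 38, 23)}
(T ⨝ P) ⋈ R (natural join on D): {(21, 40, 32, 12, 9, 32), (37, 40, 32, 31, 9, 32), (38, 22, 32, 12, 9, 25), (6, 16, 1, 38, 16, 34), (6, 16, 1, 38, 22, 34), (6, 16, 1, 38, 23, 34)}
Apply σ_{F ≥ 14}; surviving tuples: {(37, 40, 32, 31, 9, 32), (6, 16, 1, 38, 16, 34), (6, 16, 1, 38, 22, 34), (6, 16, 1, 38, 23, 34)}
Apply σ_{B < 32}; surviving tuples: {(6, 16, 1, 38, 16, 34), (6, 16, 1, 38, 22, 34), (6, 16, 1, 38, 23, 34)}
π_{G, F, B} gives {(34, 38, 1)} (2 duplicate(s) eliminated).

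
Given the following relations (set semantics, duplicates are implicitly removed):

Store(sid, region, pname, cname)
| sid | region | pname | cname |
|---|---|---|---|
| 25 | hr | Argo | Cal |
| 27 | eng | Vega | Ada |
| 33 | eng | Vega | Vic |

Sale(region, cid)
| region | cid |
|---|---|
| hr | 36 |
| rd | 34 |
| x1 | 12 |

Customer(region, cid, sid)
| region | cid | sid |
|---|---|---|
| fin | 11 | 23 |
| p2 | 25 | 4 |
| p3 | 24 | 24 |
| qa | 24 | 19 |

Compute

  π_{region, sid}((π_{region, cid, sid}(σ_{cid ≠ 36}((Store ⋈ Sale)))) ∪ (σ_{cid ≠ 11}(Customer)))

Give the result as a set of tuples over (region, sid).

{(p2, 4), (p3, 24), (qa, 19)}

Natural join on region: {(25, hr, Argo, Cal, 36)}
Filtering on cid ≠ 36 leaves {}.
Projecting to region, cid, sid: {}
Filtering on cid ≠ 11 leaves {(p2, 25, 4), (p3, 24, 24), (qa, 24, 19)}.
Taking the union: {(p2, 25, 4), (p3, 24, 24), (qa, 24, 19)}
Projecting to region, sid: {(p2, 4), (p3, 24), (qa, 19)}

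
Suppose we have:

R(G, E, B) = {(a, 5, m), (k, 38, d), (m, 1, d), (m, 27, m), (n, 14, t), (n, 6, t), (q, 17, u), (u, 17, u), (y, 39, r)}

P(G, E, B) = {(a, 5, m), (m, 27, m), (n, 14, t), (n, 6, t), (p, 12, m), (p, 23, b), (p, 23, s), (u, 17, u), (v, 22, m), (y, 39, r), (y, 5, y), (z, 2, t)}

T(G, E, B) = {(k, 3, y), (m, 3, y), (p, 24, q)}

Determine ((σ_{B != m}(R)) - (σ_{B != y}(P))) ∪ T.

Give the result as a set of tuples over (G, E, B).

{(k, 3, y), (k, 38, d), (m, 1, d), (m, 3, y), (p, 24, q), (q, 17, u)}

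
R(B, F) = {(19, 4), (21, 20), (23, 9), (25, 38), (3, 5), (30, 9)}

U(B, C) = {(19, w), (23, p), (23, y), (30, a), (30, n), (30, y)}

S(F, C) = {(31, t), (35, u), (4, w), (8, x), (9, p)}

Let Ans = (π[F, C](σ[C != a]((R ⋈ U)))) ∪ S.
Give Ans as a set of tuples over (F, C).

Natural join on B: {(19, 4, w), (23, 9, p), (23, 9, y), (30, 9, a), (30, 9, n), (30, 9, y)}
Selection C != a: {(19, 4, w), (23, 9, p), (23, 9, y), (30, 9, n), (30, 9, y)}
Keep only column(s) F, C (1 duplicate(s) eliminated): {(4, w), (9, n), (9, p), (9, y)}
Taking the union: {(31, t), (35, u), (4, w), (8, x), (9, n), (9, p), (9, y)}

{(31, t), (35, u), (4, w), (8, x), (9, n), (9, p), (9, y)}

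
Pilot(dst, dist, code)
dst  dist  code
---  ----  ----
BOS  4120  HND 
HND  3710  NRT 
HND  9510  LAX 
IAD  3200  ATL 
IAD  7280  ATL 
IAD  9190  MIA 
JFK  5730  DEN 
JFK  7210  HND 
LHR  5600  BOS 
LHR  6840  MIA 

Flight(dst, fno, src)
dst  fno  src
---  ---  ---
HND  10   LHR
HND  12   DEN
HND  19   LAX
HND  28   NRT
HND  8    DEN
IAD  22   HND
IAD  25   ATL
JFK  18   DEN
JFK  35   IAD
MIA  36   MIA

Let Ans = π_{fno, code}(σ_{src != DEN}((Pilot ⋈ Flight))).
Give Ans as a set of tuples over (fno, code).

Natural join on dst: {(HND, 3710, NRT, 10, LHR), (HND, 3710, NRT, 12, DEN), (HND, 3710, NRT, 19, LAX), (HND, 3710, NRT, 28, NRT), (HND, 3710, NRT, 8, DEN), (HND, 9510, LAX, 10, LHR), (HND, 9510, LAX, 12, DEN), (HND, 9510, LAX, 19, LAX), (HND, 9510, LAX, 28, NRT), (HND, 9510, LAX, 8, DEN), (IAD, 3200, ATL, 22, HND), (IAD, 3200, ATL, 25, ATL), (IAD, 7280, ATL, 22, HND), (IAD, 7280, ATL, 25, ATL), (IAD, 9190, MIA, 22, HND), (IAD, 9190, MIA, 25, ATL), (JFK, 5730, DEN, 18, DEN), (JFK, 5730, DEN, 35, IAD), (JFK, 7210, HND, 18, DEN), (JFK, 7210, HND, 35, IAD)}
Apply σ_{src != DEN}; surviving tuples: {(HND, 3710, NRT, 10, LHR), (HND, 3710, NRT, 19, LAX), (HND, 3710, NRT, 28, NRT), (HND, 9510, LAX, 10, LHR), (HND, 9510, LAX, 19, LAX), (HND, 9510, LAX, 28, NRT), (IAD, 3200, ATL, 22, HND), (IAD, 3200, ATL, 25, ATL), (IAD, 7280, ATL, 22, HND), (IAD, 7280, ATL, 25, ATL), (IAD, 9190, MIA, 22, HND), (IAD, 9190, MIA, 25, ATL), (JFK, 5730, DEN, 35, IAD), (JFK, 7210, HND, 35, IAD)}
Projecting to fno, code (2 duplicate(s) eliminated): {(10, LAX), (10, NRT), (19, LAX), (19, NRT), (22, ATL), (22, MIA), (25, ATL), (25, MIA), (28, LAX), (28, NRT), (35, DEN), (35, HND)}

{(10, LAX), (10, NRT), (19, LAX), (19, NRT), (22, ATL), (22, MIA), (25, ATL), (25, MIA), (28, LAX), (28, NRT), (35, DEN), (35, HND)}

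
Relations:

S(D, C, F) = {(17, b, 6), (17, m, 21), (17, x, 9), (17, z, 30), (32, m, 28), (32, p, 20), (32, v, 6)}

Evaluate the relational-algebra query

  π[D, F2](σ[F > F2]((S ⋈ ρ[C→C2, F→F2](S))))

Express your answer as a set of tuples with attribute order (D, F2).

{(17, 21), (17, 6), (17, 9), (32, 20), (32, 6)}

ρ[C→C2, F→F2]: schema becomes (D, C2, F2); tuples unchanged.
Natural join on D: {(17, b, 6, b, 6), (17, b, 6, m, 21), (17, b, 6, x, 9), (17, b, 6, z, 30), (17, m, 21, b, 6), (17, m, 21, m, 21), (17, m, 21, x, 9), (17, m, 21, z, 30), (17, x, 9, b, 6), (17, x, 9, m, 21), (17, x, 9, x, 9), (17, x, 9, z, 30), (17, z, 30, b, 6), (17, z, 30, m, 21), (17, z, 30, x, 9), (17, z, 30, z, 30), (32, m, 28, m, 28), (32, m, 28, p, 20), (32, m, 28, v, 6), (32, p, 20, m, 28), (32, p, 20, p, 20), (32, p, 20, v, 6), (32, v, 6, m, 28), (32, v, 6, p, 20), (32, v, 6, v, 6)}
Apply σ_{F > F2}; surviving tuples: {(17, m, 21, b, 6), (17, m, 21, x, 9), (17, x, 9, b, 6), (17, z, 30, b, 6), (17, z, 30, m, 21), (17, z, 30, x, 9), (32, m, 28, p, 20), (32, m, 28, v, 6), (32, p, 20, v, 6)}
Projecting to D, F2 (4 duplicate(s) eliminated): {(17, 21), (17, 6), (17, 9), (32, 20), (32, 6)}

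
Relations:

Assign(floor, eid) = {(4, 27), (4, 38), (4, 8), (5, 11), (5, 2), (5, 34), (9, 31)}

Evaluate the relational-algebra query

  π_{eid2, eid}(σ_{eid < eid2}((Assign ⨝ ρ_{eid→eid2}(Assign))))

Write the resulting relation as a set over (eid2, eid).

ρ[eid→eid2]: schema becomes (floor, eid2); tuples unchanged.
Natural join on floor: {(4, 27, 27), (4, 27, 38), (4, 27, 8), (4, 38, 27), (4, 38, 38), (4, 38, 8), (4, 8, 27), (4, 8, 38), (4, 8, 8), (5, 11, 11), (5, 11, 2), (5, 11, 34), (5, 2, 11), (5, 2, 2), (5, 2, 34), (5, 34, 11), (5, 34, 2), (5, 34, 34), (9, 31, 31)}
Selection eid < eid2: {(4, 27, 38), (4, 8, 27), (4, 8, 38), (5, 11, 34), (5, 2, 11), (5, 2, 34)}
Keep only column(s) eid2, eid: {(11, 2), (27, 8), (34, 11), (34, 2), (38, 27), (38, 8)}

{(11, 2), (27, 8), (34, 11), (34, 2), (38, 27), (38, 8)}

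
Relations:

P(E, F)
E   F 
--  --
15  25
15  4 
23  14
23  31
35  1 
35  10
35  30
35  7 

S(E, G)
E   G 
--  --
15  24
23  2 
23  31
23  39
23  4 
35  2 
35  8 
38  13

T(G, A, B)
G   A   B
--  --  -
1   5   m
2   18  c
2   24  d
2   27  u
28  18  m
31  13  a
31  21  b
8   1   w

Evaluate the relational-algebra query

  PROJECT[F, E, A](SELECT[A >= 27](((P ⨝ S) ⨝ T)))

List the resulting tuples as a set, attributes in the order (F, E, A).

{(1, 35, 27), (10, 35, 27), (14, 23, 27), (30, 35, 27), (31, 23, 27), (7, 35, 27)}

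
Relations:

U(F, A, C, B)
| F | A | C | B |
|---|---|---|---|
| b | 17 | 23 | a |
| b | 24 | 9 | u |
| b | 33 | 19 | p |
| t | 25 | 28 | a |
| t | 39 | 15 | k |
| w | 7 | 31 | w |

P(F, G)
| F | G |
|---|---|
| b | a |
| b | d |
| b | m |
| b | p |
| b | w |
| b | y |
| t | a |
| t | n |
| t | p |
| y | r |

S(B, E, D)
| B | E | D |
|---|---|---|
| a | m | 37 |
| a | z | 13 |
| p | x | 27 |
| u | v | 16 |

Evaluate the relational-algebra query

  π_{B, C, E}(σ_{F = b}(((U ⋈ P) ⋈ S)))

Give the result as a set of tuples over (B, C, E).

Joining U and P on F yields {(b, 17, 23, a, a), (b, 17, 23, a, d), (b, 17, 23, a, m), (b, 17, 23, a, p), (b, 17, 23, a, w), (b, 17, 23, a, y), (b, 24, 9, u, a), (b, 24, 9, u, d), (b, 24, 9, u, m), (b, 24, 9, u, p), (b, 24, 9, u, w), (b, 24, 9, u, y), (b, 33, 19, p, a), (b, 33, 19, p, d), (b, 33, 19, p, m), (b, 33, 19, p, p), (b, 33, 19, p, w), (b, 33, 19, p, y), (t, 25, 28, a, a), (t, 25, 28, a, n), (t, 25, 28, a, p), (t, 39, 15, k, a), (t, 39, 15, k, n), (t, 39, 15, k, p)}.
Joining (U ⋈ P) and S on B yields {(b, 17, 23, a, a, m, 37), (b, 17, 23, a, a, z, 13), (b, 17, 23, a, d, m, 37), (b, 17, 23, a, d, z, 13), (b, 17, 23, a, m, m, 37), (b, 17, 23, a, m, z, 13), (b, 17, 23, a, p, m, 37), (b, 17, 23, a, p, z, 13), (b, 17, 23, a, w, m, 37), (b, 17, 23, a, w, z, 13), (b, 17, 23, a, y, m, 37), (b, 17, 23, a, y, z, 13), (b, 24, 9, u, a, v, 16), (b, 24, 9, u, d, v, 16), (b, 24, 9, u, m, v, 16), (b, 24, 9, u, p, v, 16), (b, 24, 9, u, w, v, 16), (b, 24, 9, u, y, v, 16), (b, 33, 19, p, a, x, 27), (b, 33, 19, p, d, x, 27), (b, 33, 19, p, m, x, 27), (b, 33, 19, p, p, x, 27), (b, 33, 19, p, w, x, 27), (b, 33, 19, p, y, x, 27), (t, 25, 28, a, a, m, 37), (t, 25, 28, a, a, z, 13), (t, 25, 28, a, n, m, 37), (t, 25, 28, a, n, z, 13), (t, 25, 28, a, p, m, 37), (t, 25, 28, a, p, z, 13)}.
Apply σ_{F = b}; surviving tuples: {(b, 17, 23, a, a, m, 37), (b, 17, 23, a, a, z, 13), (b, 17, 23, a, d, m, 37), (b, 17, 23, a, d, z, 13), (b, 17, 23, a, m, m, 37), (b, 17, 23, a, m, z, 13), (b, 17, 23, a, p, m, 37), (b, 17, 23, a, p, z, 13), (b, 17, 23, a, w, m, 37), (b, 17, 23, a, w, z, 13), (b, 17, 23, a, y, m, 37), (b, 17, 23, a, y, z, 13), (b, 24, 9, u, a, v, 16), (b, 24, 9, u, d, v, 16), (b, 24, 9, u, m, v, 16), (b, 24, 9, u, p, v, 16), (b, 24, 9, u, w, v, 16), (b, 24, 9, u, y, v, 16), (b, 33, 19, p, a, x, 27), (b, 33, 19, p, d, x, 27), (b, 33, 19, p, m, x, 27), (b, 33, 19, p, p, x, 27), (b, 33, 19, p, w, x, 27), (b, 33, 19, p, y, x, 27)}
π[B, C, E]: project onto (B, C, E) (20 duplicate(s) eliminated) → {(a, 23, m), (a, 23, z), (p, 19, x), (u, 9, v)}

{(a, 23, m), (a, 23, z), (p, 19, x), (u, 9, v)}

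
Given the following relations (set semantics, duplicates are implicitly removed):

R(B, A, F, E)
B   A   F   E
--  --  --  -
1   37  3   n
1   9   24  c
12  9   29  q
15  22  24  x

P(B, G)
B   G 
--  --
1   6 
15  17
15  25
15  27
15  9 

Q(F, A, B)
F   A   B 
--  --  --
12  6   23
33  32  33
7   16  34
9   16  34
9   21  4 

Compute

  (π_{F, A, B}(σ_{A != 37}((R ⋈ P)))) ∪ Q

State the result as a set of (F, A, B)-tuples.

{(12, 6, 23), (24, 22, 15), (24, 9, 1), (33, 32, 33), (7, 16, 34), (9, 16, 34), (9, 21, 4)}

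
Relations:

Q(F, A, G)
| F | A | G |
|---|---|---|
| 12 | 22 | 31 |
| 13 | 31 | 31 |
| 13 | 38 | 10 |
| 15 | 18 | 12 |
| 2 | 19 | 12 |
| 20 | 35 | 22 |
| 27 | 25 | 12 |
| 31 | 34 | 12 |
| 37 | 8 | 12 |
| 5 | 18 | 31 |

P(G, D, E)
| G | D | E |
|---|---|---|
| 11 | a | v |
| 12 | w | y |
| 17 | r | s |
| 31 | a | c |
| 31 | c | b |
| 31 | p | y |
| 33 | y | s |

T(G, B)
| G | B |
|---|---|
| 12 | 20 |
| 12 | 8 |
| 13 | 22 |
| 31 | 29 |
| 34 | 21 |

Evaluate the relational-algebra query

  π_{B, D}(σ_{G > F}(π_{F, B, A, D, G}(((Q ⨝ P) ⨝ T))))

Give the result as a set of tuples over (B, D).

{(20, w), (29, a), (29, c), (29, p), (8, w)}

Joining Q and P on G yields {(12, 22, 31, a, c), (12, 22, 31, c, b), (12, 22, 31, p, y), (13, 31, 31, a, c), (13, 31, 31, c, b), (13, 31, 31, p, y), (15, 18, 12, w, y), (2, 19, 12, w, y), (27, 25, 12, w, y), (31, 34, 12, w, y), (37, 8, 12, w, y), (5, 18, 31, a, c), (5, 18, 31, c, b), (5, 18, 31, p, y)}.
Joining (Q ⨝ P) and T on G yields {(12, 22, 31, a, c, 29), (12, 22, 31, c, b, 29), (12, 22, 31, p, y, 29), (13, 31, 31, a, c, 29), (13, 31, 31, c, b, 29), (13, 31, 31, p, y, 29), (15, 18, 12, w, y, 20), (15, 18, 12, w, y, 8), (2, 19, 12, w, y, 20), (2, 19, 12, w, y, 8), (27, 25, 12, w, y, 20), (27, 25, 12, w, y, 8), (31, 34, 12, w, y, 20), (31, 34, 12, w, y, 8), (37, 8, 12, w, y, 20), (37, 8, 12, w, y, 8), (5, 18, 31, a, c, 29), (5, 18, 31, c, b, 29), (5, 18, 31, p, y, 29)}.
Projecting to F, B, A, D, G: {(12, 29, 22, a, 31), (12, 29, 22, c, 31), (12, 29, 22, p, 31), (13, 29, 31, a, 31), (13, 29, 31, c, 31), (13, 29, 31, p, 31), (15, 20, 18, w, 12), (15, 8, 18, w, 12), (2, 20, 19, w, 12), (2, 8, 19, w, 12), (27, 20, 25, w, 12), (27, 8, 25, w, 12), (31, 20, 34, w, 12), (31, 8, 34, w, 12), (37, 20, 8, w, 12), (37, 8, 8, w, 12), (5, 29, 18, a, 31), (5, 29, 18, c, 31), (5, 29, 18, p, 31)}
Filtering on G > F leaves {(12, 29, 22, a, 31), (12, 29, 22, c, 31), (12, 29, 22, p, 31), (13, 29, 31, a, 31), (13, 29, 31, c, 31), (13, 29, 31, p, 31), (2, 20, 19, w, 12), (2, 8, 19, w, 12), (5, 29, 18, a, 31), (5, 29, 18, c, 31), (5, 29, 18, p, 31)}.
Projecting to B, D (6 duplicate(s) eliminated): {(20, w), (29, a), (29, c), (29, p), (8, w)}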